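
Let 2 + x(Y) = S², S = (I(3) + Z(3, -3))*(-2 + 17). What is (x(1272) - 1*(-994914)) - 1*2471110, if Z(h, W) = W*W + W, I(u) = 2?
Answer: -1461798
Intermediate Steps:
Z(h, W) = W + W² (Z(h, W) = W² + W = W + W²)
S = 120 (S = (2 - 3*(1 - 3))*(-2 + 17) = (2 - 3*(-2))*15 = (2 + 6)*15 = 8*15 = 120)
x(Y) = 14398 (x(Y) = -2 + 120² = -2 + 14400 = 14398)
(x(1272) - 1*(-994914)) - 1*2471110 = (14398 - 1*(-994914)) - 1*2471110 = (14398 + 994914) - 2471110 = 1009312 - 2471110 = -1461798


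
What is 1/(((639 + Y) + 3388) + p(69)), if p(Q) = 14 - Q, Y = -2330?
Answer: 1/1642 ≈ 0.00060901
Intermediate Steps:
1/(((639 + Y) + 3388) + p(69)) = 1/(((639 - 2330) + 3388) + (14 - 1*69)) = 1/((-1691 + 3388) + (14 - 69)) = 1/(1697 - 55) = 1/1642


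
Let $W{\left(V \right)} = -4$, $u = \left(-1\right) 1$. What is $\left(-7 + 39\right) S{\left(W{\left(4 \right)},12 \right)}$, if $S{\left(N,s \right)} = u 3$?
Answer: $-96$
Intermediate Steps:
$u = -1$
$S{\left(N,s \right)} = -3$ ($S{\left(N,s \right)} = \left(-1\right) 3 = -3$)
$\left(-7 + 39\right) S{\left(W{\left(4 \right)},12 \right)} = \left(-7 + 39\right) \left(-3\right) = 32 \left(-3\right) = -96$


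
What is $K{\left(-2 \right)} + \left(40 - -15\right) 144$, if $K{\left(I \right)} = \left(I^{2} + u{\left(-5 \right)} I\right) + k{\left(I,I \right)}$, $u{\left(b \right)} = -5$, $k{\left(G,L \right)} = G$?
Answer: $7932$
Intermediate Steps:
$K{\left(I \right)} = I^{2} - 4 I$ ($K{\left(I \right)} = \left(I^{2} - 5 I\right) + I = I^{2} - 4 I$)
$K{\left(-2 \right)} + \left(40 - -15\right) 144 = - 2 \left(-4 - 2\right) + \left(40 - -15\right) 144 = \left(-2\right) \left(-6\right) + \left(40 + 15\right) 144 = 12 + 55 \cdot 144 = 12 + 7920 = 7932$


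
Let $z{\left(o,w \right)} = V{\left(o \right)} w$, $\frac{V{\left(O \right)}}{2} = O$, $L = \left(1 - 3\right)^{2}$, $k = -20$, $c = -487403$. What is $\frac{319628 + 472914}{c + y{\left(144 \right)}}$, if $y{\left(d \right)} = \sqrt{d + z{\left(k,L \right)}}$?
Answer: $- \frac{386287348426}{237561684425} - \frac{3170168 i}{237561684425} \approx -1.6261 - 1.3345 \cdot 10^{-5} i$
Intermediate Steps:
$L = 4$ ($L = \left(-2\right)^{2} = 4$)
$V{\left(O \right)} = 2 O$
$z{\left(o,w \right)} = 2 o w$
$y{\left(d \right)} = \sqrt{-160 + d}$ ($y{\left(d \right)} = \sqrt{d + 2 \left(-20\right) 4} = \sqrt{d - 160} = \sqrt{-160 + d}$)
$\frac{319628 + 472914}{c + y{\left(144 \right)}} = \frac{319628 + 472914}{-487403 + \sqrt{-160 + 144}} = \frac{792542}{-487403 + \sqrt{-16}} = \frac{792542}{-487403 + 4 i} = 792542 \frac{-487403 - 4 i}{237561684425} = \frac{792542 \left(-487403 - 4 i\right)}{237561684425}$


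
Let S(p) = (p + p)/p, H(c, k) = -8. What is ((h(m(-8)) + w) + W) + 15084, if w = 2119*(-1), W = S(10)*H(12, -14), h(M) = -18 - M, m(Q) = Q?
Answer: 12939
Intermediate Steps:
S(p) = 2 (S(p) = (2*p)/p = 2)
W = -16 (W = 2*(-8) = -16)
w = -2119
((h(m(-8)) + w) + W) + 15084 = (((-18 - 1*(-8)) - 2119) - 16) + 15084 = (((-18 + 8) - 2119) - 16) + 15084 = ((-10 - 2119) - 16) + 15084 = (-2129 - 16) + 15084 = -2145 + 15084 = 12939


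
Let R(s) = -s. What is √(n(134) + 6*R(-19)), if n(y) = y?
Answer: 2*√62 ≈ 15.748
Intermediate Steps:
√(n(134) + 6*R(-19)) = √(134 + 6*(-1*(-19))) = √(134 + 6*19) = √(134 + 114) = √248 = 2*√62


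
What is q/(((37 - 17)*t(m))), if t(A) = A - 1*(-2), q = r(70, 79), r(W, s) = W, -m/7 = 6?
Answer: -7/80 ≈ -0.087500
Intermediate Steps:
m = -42 (m = -7*6 = -42)
q = 70
t(A) = 2 + A (t(A) = A + 2 = 2 + A)
q/(((37 - 17)*t(m))) = 70/(((37 - 17)*(2 - 42))) = 70/((20*(-40))) = 70/(-800) = 70*(-1/800) = -7/80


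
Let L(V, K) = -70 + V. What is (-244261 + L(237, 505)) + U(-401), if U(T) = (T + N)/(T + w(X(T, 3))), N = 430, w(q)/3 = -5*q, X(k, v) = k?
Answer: -1370343687/5614 ≈ -2.4409e+5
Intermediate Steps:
w(q) = -15*q (w(q) = 3*(-5*q) = -15*q)
U(T) = -(430 + T)/(14*T) (U(T) = (T + 430)/(T - 15*T) = (430 + T)/((-14*T)) = (430 + T)*(-1/(14*T)) = -(430 + T)/(14*T))
(-244261 + L(237, 505)) + U(-401) = (-244261 + (-70 + 237)) + (1/14)*(-430 - 1*(-401))/(-401) = (-244261 + 167) + (1/14)*(-1/401)*(-430 + 401) = -244094 + (1/14)*(-1/401)*(-29) = -244094 + 29/5614 = -1370343687/5614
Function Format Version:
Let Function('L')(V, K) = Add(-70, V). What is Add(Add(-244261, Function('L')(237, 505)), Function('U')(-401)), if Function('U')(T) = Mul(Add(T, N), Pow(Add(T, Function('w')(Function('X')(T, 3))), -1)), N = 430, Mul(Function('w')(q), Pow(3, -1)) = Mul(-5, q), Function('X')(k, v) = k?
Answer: Rational(-1370343687, 5614) ≈ -2.4409e+5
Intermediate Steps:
Function('w')(q) = Mul(-15, q) (Function('w')(q) = Mul(3, Mul(-5, q)) = Mul(-15, q))
Function('U')(T) = Mul(Rational(-1, 14), Pow(T, -1), Add(430, T)) (Function('U')(T) = Mul(Add(T, 430), Pow(Add(T, Mul(-15, T)), -1)) = Mul(Add(430, T), Pow(Mul(-14, T), -1)) = Mul(Add(430, T), Mul(Rational(-1, 14), Pow(T, -1))) = Mul(Rational(-1, 14), Pow(T, -1), Add(430, T)))
Add(Add(-244261, Function('L')(237, 505)), Function('U')(-401)) = Add(Add(-244261, Add(-70, 237)), Mul(Rational(1, 14), Pow(-401, -1), Add(-430, Mul(-1, -401)))) = Add(Add(-244261, 167), Mul(Rational(1, 14), Rational(-1, 401), Add(-430, 401))) = Add(-244094, Mul(Rational(1, 14), Rational(-1, 401), -29)) = Add(-244094, Rational(29, 5614)) = Rational(-1370343687, 5614)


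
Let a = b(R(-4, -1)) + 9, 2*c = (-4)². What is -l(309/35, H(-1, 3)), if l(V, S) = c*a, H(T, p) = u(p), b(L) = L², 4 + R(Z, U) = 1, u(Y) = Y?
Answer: -144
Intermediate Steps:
R(Z, U) = -3 (R(Z, U) = -4 + 1 = -3)
c = 8 (c = (½)*(-4)² = (½)*16 = 8)
a = 18 (a = (-3)² + 9 = 9 + 9 = 18)
H(T, p) = p
l(V, S) = 144 (l(V, S) = 8*18 = 144)
-l(309/35, H(-1, 3)) = -1*144 = -144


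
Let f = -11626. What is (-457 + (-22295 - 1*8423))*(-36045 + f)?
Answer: 1486143425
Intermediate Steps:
(-457 + (-22295 - 1*8423))*(-36045 + f) = (-457 + (-22295 - 1*8423))*(-36045 - 11626) = (-457 + (-22295 - 8423))*(-47671) = (-457 - 30718)*(-47671) = -31175*(-47671) = 1486143425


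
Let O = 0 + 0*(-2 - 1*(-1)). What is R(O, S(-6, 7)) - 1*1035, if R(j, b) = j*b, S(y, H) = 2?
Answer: -1035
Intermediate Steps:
O = 0 (O = 0 + 0*(-2 + 1) = 0 + 0*(-1) = 0 + 0 = 0)
R(j, b) = b*j
R(O, S(-6, 7)) - 1*1035 = 2*0 - 1*1035 = 0 - 1035 = -1035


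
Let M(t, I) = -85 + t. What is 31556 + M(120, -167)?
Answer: 31591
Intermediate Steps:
31556 + M(120, -167) = 31556 + (-85 + 120) = 31556 + 35 = 31591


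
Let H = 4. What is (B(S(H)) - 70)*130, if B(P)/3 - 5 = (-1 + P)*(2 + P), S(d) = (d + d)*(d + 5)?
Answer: 2041910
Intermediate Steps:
S(d) = 2*d*(5 + d) (S(d) = (2*d)*(5 + d) = 2*d*(5 + d))
B(P) = 15 + 3*(-1 + P)*(2 + P) (B(P) = 15 + 3*((-1 + P)*(2 + P)) = 15 + 3*(-1 + P)*(2 + P))
(B(S(H)) - 70)*130 = ((9 + 3*(2*4*(5 + 4)) + 3*(2*4*(5 + 4))²) - 70)*130 = ((9 + 3*(2*4*9) + 3*(2*4*9)²) - 70)*130 = ((9 + 3*72 + 3*72²) - 70)*130 = ((9 + 216 + 3*5184) - 70)*130 = ((9 + 216 + 15552) - 70)*130 = (15777 - 70)*130 = 15707*130 = 2041910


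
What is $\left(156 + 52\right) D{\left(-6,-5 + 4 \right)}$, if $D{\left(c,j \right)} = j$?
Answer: $-208$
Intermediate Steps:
$\left(156 + 52\right) D{\left(-6,-5 + 4 \right)} = \left(156 + 52\right) \left(-5 + 4\right) = 208 \left(-1\right) = -208$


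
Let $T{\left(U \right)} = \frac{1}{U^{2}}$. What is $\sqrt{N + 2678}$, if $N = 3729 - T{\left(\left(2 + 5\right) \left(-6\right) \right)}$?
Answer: $\frac{\sqrt{11301947}}{42} \approx 80.044$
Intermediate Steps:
$T{\left(U \right)} = \frac{1}{U^{2}}$
$N = \frac{6577955}{1764}$ ($N = 3729 - \frac{1}{36 \left(2 + 5\right)^{2}} = 3729 - \frac{1}{1764} = \frac{6577955}{1764} \approx 3729.0$)
$\sqrt{N + 2678} = \sqrt{\frac{6577955}{1764} + 2678} = \sqrt{\frac{11301947}{1764}} = \frac{\sqrt{11301947}}{42}$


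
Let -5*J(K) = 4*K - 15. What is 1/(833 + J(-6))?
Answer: 5/4204 ≈ 0.0011893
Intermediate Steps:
J(K) = 3 - 4*K/5 (J(K) = -(4*K - 15)/5 = -(-15 + 4*K)/5 = 3 - 4*K/5)
1/(833 + J(-6)) = 1/(833 + (3 - 4/5*(-6))) = 1/(833 + (3 + 24/5)) = 1/(833 + 39/5) = 1/(4204/5) = 5/4204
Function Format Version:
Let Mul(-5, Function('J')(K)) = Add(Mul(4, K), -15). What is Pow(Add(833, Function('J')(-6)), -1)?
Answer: Rational(5, 4204) ≈ 0.0011893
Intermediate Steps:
Function('J')(K) = Add(3, Mul(Rational(-4, 5), K)) (Function('J')(K) = Mul(Rational(-1, 5), Add(Mul(4, K), -15)) = Mul(Rational(-1, 5), Add(-15, Mul(4, K))) = Add(3, Mul(Rational(-4, 5), K)))
Pow(Add(833, Function('J')(-6)), -1) = Pow(Add(833, Add(3, Mul(Rational(-4, 5), -6))), -1) = Pow(Add(833, Add(3, Rational(24, 5))), -1) = Pow(Add(833, Rational(39, 5)), -1) = Pow(Rational(4204, 5), -1) = Rational(5, 4204)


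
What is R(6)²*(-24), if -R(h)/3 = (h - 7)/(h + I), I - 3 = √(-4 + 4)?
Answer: -8/3 ≈ -2.6667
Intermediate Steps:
I = 3 (I = 3 + √(-4 + 4) = 3 + √0 = 3 + 0 = 3)
R(h) = -3*(-7 + h)/(3 + h) (R(h) = -3*(h - 7)/(h + 3) = -3*(-7 + h)/(3 + h))
R(6)²*(-24) = (3*(7 - 1*6)/(3 + 6))²*(-24) = (3*(7 - 6)/9)²*(-24) = (3*(⅑)*1)²*(-24) = (⅓)²*(-24) = (⅑)*(-24) = -8/3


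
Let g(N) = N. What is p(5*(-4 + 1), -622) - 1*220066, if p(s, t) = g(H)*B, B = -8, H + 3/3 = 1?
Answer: -220066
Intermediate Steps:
H = 0 (H = -1 + 1 = 0)
p(s, t) = 0 (p(s, t) = 0*(-8) = 0)
p(5*(-4 + 1), -622) - 1*220066 = 0 - 1*220066 = 0 - 220066 = -220066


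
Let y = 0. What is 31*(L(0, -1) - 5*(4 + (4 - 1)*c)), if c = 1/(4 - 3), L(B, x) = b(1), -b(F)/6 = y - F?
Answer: -899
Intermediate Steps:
b(F) = 6*F (b(F) = -6*(0 - F) = -(-6)*F = 6*F)
L(B, x) = 6 (L(B, x) = 6*1 = 6)
c = 1 (c = 1/1 = 1)
31*(L(0, -1) - 5*(4 + (4 - 1)*c)) = 31*(6 - 5*(4 + (4 - 1)*1)) = 31*(6 - 5*(4 + 3*1)) = 31*(6 - 5*(4 + 3)) = 31*(6 - 5*7) = 31*(6 - 35) = 31*(-29) = -899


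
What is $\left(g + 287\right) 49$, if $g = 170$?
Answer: $22393$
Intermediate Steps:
$\left(g + 287\right) 49 = \left(170 + 287\right) 49 = 457 \cdot 49 = 22393$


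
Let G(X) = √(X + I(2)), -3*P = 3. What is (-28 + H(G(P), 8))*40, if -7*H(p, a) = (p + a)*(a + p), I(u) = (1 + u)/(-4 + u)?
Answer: -10300/7 - 320*I*√10/7 ≈ -1471.4 - 144.56*I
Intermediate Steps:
P = -1 (P = -⅓*3 = -1)
I(u) = (1 + u)/(-4 + u)
G(X) = √(-3/2 + X) (G(X) = √(X + (1 + 2)/(-4 + 2)) = √(X + 3/(-2)) = √(X - ½*3) = √(X - 3/2) = √(-3/2 + X))
H(p, a) = -(a + p)²/7 (H(p, a) = -(p + a)*(a + p)/7 = -(a + p)*(a + p)/7 = -(a + p)²/7)
(-28 + H(G(P), 8))*40 = (-28 - (8 + √(-6 + 4*(-1))/2)²/7)*40 = (-28 - (8 + √(-6 - 4)/2)²/7)*40 = (-28 - (8 + √(-10)/2)²/7)*40 = (-28 - (8 + (I*√10)/2)²/7)*40 = (-28 - (8 + I*√10/2)²/7)*40 = -1120 - 40*(8 + I*√10/2)²/7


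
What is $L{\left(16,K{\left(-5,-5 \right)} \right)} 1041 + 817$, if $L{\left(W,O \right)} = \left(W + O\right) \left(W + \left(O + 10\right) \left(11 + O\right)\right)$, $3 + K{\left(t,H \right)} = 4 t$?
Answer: $-1252547$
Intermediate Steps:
$K{\left(t,H \right)} = -3 + 4 t$
$L{\left(W,O \right)} = \left(O + W\right) \left(W + \left(10 + O\right) \left(11 + O\right)\right)$
$L{\left(16,K{\left(-5,-5 \right)} \right)} 1041 + 817 = \left(\left(-3 + 4 \left(-5\right)\right)^{3} + 16^{2} + 21 \left(-3 + 4 \left(-5\right)\right)^{2} + 110 \left(-3 + 4 \left(-5\right)\right) + 110 \cdot 16 + 16 \left(-3 + 4 \left(-5\right)\right)^{2} + 22 \left(-3 + 4 \left(-5\right)\right) 16\right) 1041 + 817 = \left(\left(-3 - 20\right)^{3} + 256 + 21 \left(-3 - 20\right)^{2} + 110 \left(-3 - 20\right) + 1760 + 16 \left(-3 - 20\right)^{2} + 22 \left(-3 - 20\right) 16\right) 1041 + 817 = \left(\left(-23\right)^{3} + 256 + 21 \left(-23\right)^{2} + 110 \left(-23\right) + 1760 + 16 \left(-23\right)^{2} + 22 \left(-23\right) 16\right) 1041 + 817 = \left(-12167 + 256 + 21 \cdot 529 - 2530 + 1760 + 16 \cdot 529 - 8096\right) 1041 + 817 = \left(-12167 + 256 + 11109 - 2530 + 1760 + 8464 - 8096\right) 1041 + 817 = \left(-1204\right) 1041 + 817 = -1253364 + 817 = -1252547$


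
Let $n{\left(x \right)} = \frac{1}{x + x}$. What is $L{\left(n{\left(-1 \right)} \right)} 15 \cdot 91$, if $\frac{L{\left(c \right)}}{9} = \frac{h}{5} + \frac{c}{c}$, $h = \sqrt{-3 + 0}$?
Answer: $12285 + 2457 i \sqrt{3} \approx 12285.0 + 4255.6 i$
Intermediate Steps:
$n{\left(x \right)} = \frac{1}{2 x}$
$h = i \sqrt{3}$ ($h = \sqrt{-3} = i \sqrt{3} \approx 1.732 i$)
$L{\left(c \right)} = 9 + \frac{9 i \sqrt{3}}{5}$ ($L{\left(c \right)} = 9 \left(\frac{i \sqrt{3}}{5} + \frac{c}{c}\right) = 9 \left(i \sqrt{3} \cdot \frac{1}{5} + 1\right) = 9 \left(\frac{i \sqrt{3}}{5} + 1\right) = 9 \left(1 + \frac{i \sqrt{3}}{5}\right) = 9 + \frac{9 i \sqrt{3}}{5}$)
$L{\left(n{\left(-1 \right)} \right)} 15 \cdot 91 = \left(9 + \frac{9 i \sqrt{3}}{5}\right) 15 \cdot 91 = \left(135 + 27 i \sqrt{3}\right) 91 = 12285 + 2457 i \sqrt{3}$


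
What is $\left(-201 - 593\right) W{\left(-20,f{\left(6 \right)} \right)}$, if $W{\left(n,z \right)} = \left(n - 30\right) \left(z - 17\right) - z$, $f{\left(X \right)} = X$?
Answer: $-431936$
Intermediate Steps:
$W{\left(n,z \right)} = - z + \left(-30 + n\right) \left(-17 + z\right)$ ($W{\left(n,z \right)} = \left(-30 + n\right) \left(-17 + z\right) - z = - z + \left(-30 + n\right) \left(-17 + z\right)$)
$\left(-201 - 593\right) W{\left(-20,f{\left(6 \right)} \right)} = \left(-201 - 593\right) \left(510 - 186 - -340 - 120\right) = - 794 \left(510 - 186 + 340 - 120\right) = \left(-794\right) 544 = -431936$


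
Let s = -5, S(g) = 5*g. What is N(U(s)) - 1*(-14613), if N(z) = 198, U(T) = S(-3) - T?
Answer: 14811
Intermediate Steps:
U(T) = -15 - T (U(T) = 5*(-3) - T = -15 - T)
N(U(s)) - 1*(-14613) = 198 - 1*(-14613) = 198 + 14613 = 14811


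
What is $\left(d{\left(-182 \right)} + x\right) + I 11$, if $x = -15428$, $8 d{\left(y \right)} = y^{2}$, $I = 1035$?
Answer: $\frac{195}{2} \approx 97.5$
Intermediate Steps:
$d{\left(y \right)} = \frac{y^{2}}{8}$
$\left(d{\left(-182 \right)} + x\right) + I 11 = \left(\frac{\left(-182\right)^{2}}{8} - 15428\right) + 1035 \cdot 11 = \left(\frac{1}{8} \cdot 33124 - 15428\right) + 11385 = \left(\frac{8281}{2} - 15428\right) + 11385 = - \frac{22575}{2} + 11385 = \frac{195}{2}$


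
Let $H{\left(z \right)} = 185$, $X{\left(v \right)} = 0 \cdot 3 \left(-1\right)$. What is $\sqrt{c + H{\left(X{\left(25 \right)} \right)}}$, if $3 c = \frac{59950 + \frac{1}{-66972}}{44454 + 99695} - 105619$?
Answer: $\frac{i \sqrt{815982361531073588357417}}{4826973414} \approx 187.14 i$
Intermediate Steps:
$X{\left(v \right)} = 0$ ($X{\left(v \right)} = 0 \left(-1\right) = 0$)
$c = - \frac{1019636195055133}{28961840484}$ ($c = \frac{\frac{59950 + \frac{1}{-66972}}{44454 + 99695} - 105619}{3} = \frac{\frac{59950 - \frac{1}{66972}}{144149} - 105619}{3} = \frac{\frac{4014971399}{66972} \cdot \frac{1}{144149} - 105619}{3} = \frac{\frac{4014971399}{9653946828} - 105619}{3} = \frac{1}{3} \left(- \frac{1019636195055133}{9653946828}\right) = - \frac{1019636195055133}{28961840484} \approx -35206.0$)
$\sqrt{c + H{\left(X{\left(25 \right)} \right)}} = \sqrt{- \frac{1019636195055133}{28961840484} + 185} = \sqrt{- \frac{1014278254565593}{28961840484}} = \frac{i \sqrt{815982361531073588357417}}{4826973414}$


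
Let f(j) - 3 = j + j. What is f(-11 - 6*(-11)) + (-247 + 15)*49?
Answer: -11255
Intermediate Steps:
f(j) = 3 + 2*j (f(j) = 3 + (j + j) = 3 + 2*j)
f(-11 - 6*(-11)) + (-247 + 15)*49 = (3 + 2*(-11 - 6*(-11))) + (-247 + 15)*49 = (3 + 2*(-11 + 66)) - 232*49 = (3 + 2*55) - 11368 = (3 + 110) - 11368 = 113 - 11368 = -11255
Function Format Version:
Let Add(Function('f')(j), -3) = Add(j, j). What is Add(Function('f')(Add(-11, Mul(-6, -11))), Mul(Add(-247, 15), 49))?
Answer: -11255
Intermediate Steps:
Function('f')(j) = Add(3, Mul(2, j)) (Function('f')(j) = Add(3, Add(j, j)) = Add(3, Mul(2, j)))
Add(Function('f')(Add(-11, Mul(-6, -11))), Mul(Add(-247, 15), 49)) = Add(Add(3, Mul(2, Add(-11, Mul(-6, -11)))), Mul(Add(-247, 15), 49)) = Add(Add(3, Mul(2, Add(-11, 66))), Mul(-232, 49)) = Add(Add(3, Mul(2, 55)), -11368) = Add(Add(3, 110), -11368) = Add(113, -11368) = -11255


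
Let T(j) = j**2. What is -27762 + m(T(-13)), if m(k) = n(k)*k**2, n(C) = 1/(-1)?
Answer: -56323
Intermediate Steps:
n(C) = -1
m(k) = -k**2
-27762 + m(T(-13)) = -27762 - ((-13)**2)**2 = -27762 - 1*169**2 = -27762 - 1*28561 = -27762 - 28561 = -56323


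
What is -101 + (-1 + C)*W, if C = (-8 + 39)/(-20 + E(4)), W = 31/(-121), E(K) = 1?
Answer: -230649/2299 ≈ -100.33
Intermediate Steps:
W = -31/121 (W = 31*(-1/121) = -31/121 ≈ -0.25620)
C = -31/19 (C = (-8 + 39)/(-20 + 1) = 31/(-19) = 31*(-1/19) = -31/19 ≈ -1.6316)
-101 + (-1 + C)*W = -101 + (-1 - 31/19)*(-31/121) = -101 - 50/19*(-31/121) = -101 + 1550/2299 = -230649/2299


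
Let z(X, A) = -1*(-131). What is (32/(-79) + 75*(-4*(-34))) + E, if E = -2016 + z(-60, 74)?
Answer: 656853/79 ≈ 8314.6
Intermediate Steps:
z(X, A) = 131
E = -1885 (E = -2016 + 131 = -1885)
(32/(-79) + 75*(-4*(-34))) + E = (32/(-79) + 75*(-4*(-34))) - 1885 = (32*(-1/79) + 75*136) - 1885 = (-32/79 + 10200) - 1885 = 805768/79 - 1885 = 656853/79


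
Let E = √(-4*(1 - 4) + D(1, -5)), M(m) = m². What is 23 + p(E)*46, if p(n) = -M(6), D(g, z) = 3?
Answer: -1633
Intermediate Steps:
E = √15 (E = √(-4*(1 - 4) + 3) = √(-4*(-3) + 3) = √(12 + 3) = √15 ≈ 3.8730)
p(n) = -36 (p(n) = -1*6² = -1*36 = -36)
23 + p(E)*46 = 23 - 36*46 = 23 - 1656 = -1633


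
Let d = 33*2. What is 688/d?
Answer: 344/33 ≈ 10.424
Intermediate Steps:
d = 66
688/d = 688/66 = 688*(1/66) = 344/33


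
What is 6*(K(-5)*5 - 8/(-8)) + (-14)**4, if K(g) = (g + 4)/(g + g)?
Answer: 38425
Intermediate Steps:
K(g) = (4 + g)/(2*g) (K(g) = (4 + g)/((2*g)) = (4 + g)*(1/(2*g)) = (4 + g)/(2*g))
6*(K(-5)*5 - 8/(-8)) + (-14)**4 = 6*(((1/2)*(4 - 5)/(-5))*5 - 8/(-8)) + (-14)**4 = 6*(((1/2)*(-1/5)*(-1))*5 - 8*(-1/8)) + 38416 = 6*((1/10)*5 + 1) + 38416 = 6*(1/2 + 1) + 38416 = 6*(3/2) + 38416 = 9 + 38416 = 38425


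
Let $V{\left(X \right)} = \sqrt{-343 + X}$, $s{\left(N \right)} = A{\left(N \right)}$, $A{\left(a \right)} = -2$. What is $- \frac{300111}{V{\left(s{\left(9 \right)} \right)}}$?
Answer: $\frac{100037 i \sqrt{345}}{115} \approx 16157.0 i$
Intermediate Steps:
$s{\left(N \right)} = -2$
$- \frac{300111}{V{\left(s{\left(9 \right)} \right)}} = - \frac{300111}{\sqrt{-343 - 2}} = - \frac{300111}{\sqrt{-345}} = - \frac{300111}{i \sqrt{345}} = - 300111 \left(- \frac{i \sqrt{345}}{345}\right) = \frac{100037 i \sqrt{345}}{115}$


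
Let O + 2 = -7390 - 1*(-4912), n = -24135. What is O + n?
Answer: -26615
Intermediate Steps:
O = -2480 (O = -2 + (-7390 - 1*(-4912)) = -2 + (-7390 + 4912) = -2 - 2478 = -2480)
O + n = -2480 - 24135 = -26615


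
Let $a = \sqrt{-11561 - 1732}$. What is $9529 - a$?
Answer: $9529 - 3 i \sqrt{1477} \approx 9529.0 - 115.3 i$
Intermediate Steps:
$a = 3 i \sqrt{1477}$ ($a = \sqrt{-13293} = 3 i \sqrt{1477} \approx 115.3 i$)
$9529 - a = 9529 - 3 i \sqrt{1477}$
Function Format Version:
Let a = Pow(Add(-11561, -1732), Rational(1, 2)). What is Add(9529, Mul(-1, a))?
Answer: Add(9529, Mul(-3, I, Pow(1477, Rational(1, 2)))) ≈ Add(9529.0, Mul(-115.30, I))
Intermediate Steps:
a = Mul(3, I, Pow(1477, Rational(1, 2))) (a = Pow(-13293, Rational(1, 2)) = Mul(3, I, Pow(1477, Rational(1, 2))) ≈ Mul(115.30, I))
Add(9529, Mul(-1, a)) = Add(9529, Mul(-1, Mul(3, I, Pow(1477, Rational(1, 2))))) = Add(9529, Mul(-3, I, Pow(1477, Rational(1, 2))))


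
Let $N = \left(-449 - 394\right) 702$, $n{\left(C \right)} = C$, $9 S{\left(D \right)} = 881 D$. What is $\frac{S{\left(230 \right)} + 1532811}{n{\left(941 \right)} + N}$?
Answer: $- \frac{13997929}{5317605} \approx -2.6324$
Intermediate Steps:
$S{\left(D \right)} = \frac{881 D}{9}$
$N = -591786$ ($N = \left(-843\right) 702 = -591786$)
$\frac{S{\left(230 \right)} + 1532811}{n{\left(941 \right)} + N} = \frac{\frac{881}{9} \cdot 230 + 1532811}{941 - 591786} = \frac{\frac{202630}{9} + 1532811}{-590845} = \frac{13997929}{9} \left(- \frac{1}{590845}\right) = - \frac{13997929}{5317605}$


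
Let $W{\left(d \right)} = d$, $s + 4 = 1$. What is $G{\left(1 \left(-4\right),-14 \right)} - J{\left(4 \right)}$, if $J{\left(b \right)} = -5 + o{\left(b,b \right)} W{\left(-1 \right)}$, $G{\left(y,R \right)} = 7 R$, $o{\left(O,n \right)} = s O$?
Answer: $-105$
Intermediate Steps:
$s = -3$ ($s = -4 + 1 = -3$)
$o{\left(O,n \right)} = - 3 O$
$J{\left(b \right)} = -5 + 3 b$ ($J{\left(b \right)} = -5 + - 3 b \left(-1\right) = -5 + 3 b$)
$G{\left(1 \left(-4\right),-14 \right)} - J{\left(4 \right)} = 7 \left(-14\right) - \left(-5 + 3 \cdot 4\right) = -98 - \left(-5 + 12\right) = -98 - 7 = -105$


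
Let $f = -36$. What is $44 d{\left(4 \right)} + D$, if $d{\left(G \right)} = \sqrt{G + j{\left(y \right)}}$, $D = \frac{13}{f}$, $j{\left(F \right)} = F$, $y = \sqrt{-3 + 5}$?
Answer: $- \frac{13}{36} + 44 \sqrt{4 + \sqrt{2}} \approx 102.02$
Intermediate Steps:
$y = \sqrt{2} \approx 1.4142$
$D = - \frac{13}{36}$ ($D = \frac{13}{-36} = 13 \left(- \frac{1}{36}\right) = - \frac{13}{36} \approx -0.36111$)
$d{\left(G \right)} = \sqrt{G + \sqrt{2}}$
$44 d{\left(4 \right)} + D = 44 \sqrt{4 + \sqrt{2}} - \frac{13}{36} = - \frac{13}{36} + 44 \sqrt{4 + \sqrt{2}}$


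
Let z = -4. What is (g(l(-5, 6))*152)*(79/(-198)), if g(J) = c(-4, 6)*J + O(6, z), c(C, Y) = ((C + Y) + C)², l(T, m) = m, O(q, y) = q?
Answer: -60040/33 ≈ -1819.4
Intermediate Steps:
c(C, Y) = (Y + 2*C)²
g(J) = 6 + 4*J (g(J) = (6 + 2*(-4))²*J + 6 = (6 - 8)²*J + 6 = (-2)²*J + 6 = 4*J + 6 = 6 + 4*J)
(g(l(-5, 6))*152)*(79/(-198)) = ((6 + 4*6)*152)*(79/(-198)) = ((6 + 24)*152)*(79*(-1/198)) = (30*152)*(-79/198) = 4560*(-79/198) = -60040/33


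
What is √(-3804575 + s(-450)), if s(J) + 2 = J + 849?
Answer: I*√3804178 ≈ 1950.4*I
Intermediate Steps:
s(J) = 847 + J (s(J) = -2 + (J + 849) = -2 + (849 + J) = 847 + J)
√(-3804575 + s(-450)) = √(-3804575 + (847 - 450)) = √(-3804575 + 397) = √(-3804178) = I*√3804178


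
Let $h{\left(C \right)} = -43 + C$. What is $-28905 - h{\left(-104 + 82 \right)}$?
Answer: $-28840$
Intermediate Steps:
$-28905 - h{\left(-104 + 82 \right)} = -28905 - \left(-43 + \left(-104 + 82\right)\right) = -28905 - \left(-43 - 22\right) = -28905 - -65 = -28905 + 65 = -28840$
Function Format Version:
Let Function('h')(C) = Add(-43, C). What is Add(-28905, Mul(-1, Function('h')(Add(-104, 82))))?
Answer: -28840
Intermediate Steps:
Add(-28905, Mul(-1, Function('h')(Add(-104, 82)))) = Add(-28905, Mul(-1, Add(-43, Add(-104, 82)))) = Add(-28905, Mul(-1, Add(-43, -22))) = Add(-28905, Mul(-1, -65)) = Add(-28905, 65) = -28840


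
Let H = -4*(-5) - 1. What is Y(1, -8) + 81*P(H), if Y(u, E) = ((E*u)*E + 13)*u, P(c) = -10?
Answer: -733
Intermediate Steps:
H = 19 (H = 20 - 1 = 19)
Y(u, E) = u*(13 + u*E²) (Y(u, E) = (u*E² + 13)*u = (13 + u*E²)*u = u*(13 + u*E²))
Y(1, -8) + 81*P(H) = 1*(13 + 1*(-8)²) + 81*(-10) = 1*(13 + 1*64) - 810 = 1*(13 + 64) - 810 = 1*77 - 810 = 77 - 810 = -733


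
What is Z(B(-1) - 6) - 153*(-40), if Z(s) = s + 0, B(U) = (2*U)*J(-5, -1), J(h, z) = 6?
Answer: 6102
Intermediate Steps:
B(U) = 12*U (B(U) = (2*U)*6 = 12*U)
Z(s) = s
Z(B(-1) - 6) - 153*(-40) = (12*(-1) - 6) - 153*(-40) = (-12 - 6) + 6120 = -18 + 6120 = 6102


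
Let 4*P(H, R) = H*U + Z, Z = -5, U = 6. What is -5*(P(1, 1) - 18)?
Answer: 355/4 ≈ 88.750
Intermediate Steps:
P(H, R) = -5/4 + 3*H/2 (P(H, R) = (H*6 - 5)/4 = (6*H - 5)/4 = (-5 + 6*H)/4 = -5/4 + 3*H/2)
-5*(P(1, 1) - 18) = -5*((-5/4 + (3/2)*1) - 18) = -5*((-5/4 + 3/2) - 18) = -5*(1/4 - 18) = -5*(-71/4) = 355/4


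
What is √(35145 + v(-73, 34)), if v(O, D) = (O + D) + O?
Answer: √35033 ≈ 187.17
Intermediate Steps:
v(O, D) = D + 2*O (v(O, D) = (D + O) + O = D + 2*O)
√(35145 + v(-73, 34)) = √(35145 + (34 + 2*(-73))) = √(35145 + (34 - 146)) = √(35145 - 112) = √35033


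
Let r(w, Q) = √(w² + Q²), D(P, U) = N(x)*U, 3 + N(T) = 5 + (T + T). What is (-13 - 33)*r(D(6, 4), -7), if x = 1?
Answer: -46*√305 ≈ -803.36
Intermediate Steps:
N(T) = 2 + 2*T (N(T) = -3 + (5 + (T + T)) = -3 + (5 + 2*T) = 2 + 2*T)
D(P, U) = 4*U (D(P, U) = (2 + 2*1)*U = (2 + 2)*U = 4*U)
r(w, Q) = √(Q² + w²)
(-13 - 33)*r(D(6, 4), -7) = (-13 - 33)*√((-7)² + (4*4)²) = -46*√(49 + 16²) = -46*√(49 + 256) = -46*√305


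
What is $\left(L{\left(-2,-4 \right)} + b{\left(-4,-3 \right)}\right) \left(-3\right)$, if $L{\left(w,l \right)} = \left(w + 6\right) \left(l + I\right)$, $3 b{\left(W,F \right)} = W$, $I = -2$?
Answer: $76$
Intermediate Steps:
$b{\left(W,F \right)} = \frac{W}{3}$
$L{\left(w,l \right)} = \left(-2 + l\right) \left(6 + w\right)$ ($L{\left(w,l \right)} = \left(w + 6\right) \left(l - 2\right) = \left(6 + w\right) \left(-2 + l\right) = \left(-2 + l\right) \left(6 + w\right)$)
$\left(L{\left(-2,-4 \right)} + b{\left(-4,-3 \right)}\right) \left(-3\right) = \left(\left(-12 - -4 + 6 \left(-4\right) - -8\right) + \frac{1}{3} \left(-4\right)\right) \left(-3\right) = \left(\left(-12 + 4 - 24 + 8\right) - \frac{4}{3}\right) \left(-3\right) = \left(-24 - \frac{4}{3}\right) \left(-3\right) = \left(- \frac{76}{3}\right) \left(-3\right) = 76$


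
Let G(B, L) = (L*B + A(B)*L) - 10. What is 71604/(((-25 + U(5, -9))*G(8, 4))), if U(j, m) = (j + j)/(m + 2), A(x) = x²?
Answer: -250614/25715 ≈ -9.7458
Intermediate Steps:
U(j, m) = 2*j/(2 + m) (U(j, m) = (2*j)/(2 + m) = 2*j/(2 + m))
G(B, L) = -10 + B*L + L*B² (G(B, L) = (L*B + B²*L) - 10 = (B*L + L*B²) - 10 = -10 + B*L + L*B²)
71604/(((-25 + U(5, -9))*G(8, 4))) = 71604/(((-25 + 2*5/(2 - 9))*(-10 + 8*4 + 4*8²))) = 71604/(((-25 + 2*5/(-7))*(-10 + 32 + 4*64))) = 71604/(((-25 + 2*5*(-⅐))*(-10 + 32 + 256))) = 71604/(((-25 - 10/7)*278)) = 71604/((-185/7*278)) = 71604/(-51430/7) = 71604*(-7/51430) = -250614/25715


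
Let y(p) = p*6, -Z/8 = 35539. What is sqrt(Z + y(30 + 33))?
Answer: I*sqrt(283934) ≈ 532.85*I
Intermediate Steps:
Z = -284312 (Z = -8*35539 = -284312)
y(p) = 6*p
sqrt(Z + y(30 + 33)) = sqrt(-284312 + 6*(30 + 33)) = sqrt(-284312 + 6*63) = sqrt(-284312 + 378) = sqrt(-283934) = I*sqrt(283934)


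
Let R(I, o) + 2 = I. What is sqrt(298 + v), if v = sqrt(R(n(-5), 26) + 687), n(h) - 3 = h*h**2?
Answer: sqrt(298 + sqrt(563)) ≈ 17.937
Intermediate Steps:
n(h) = 3 + h**3 (n(h) = 3 + h*h**2 = 3 + h**3)
R(I, o) = -2 + I
v = sqrt(563) (v = sqrt((-2 + (3 + (-5)**3)) + 687) = sqrt((-2 + (3 - 125)) + 687) = sqrt((-2 - 122) + 687) = sqrt(-124 + 687) = sqrt(563) ≈ 23.728)
sqrt(298 + v) = sqrt(298 + sqrt(563))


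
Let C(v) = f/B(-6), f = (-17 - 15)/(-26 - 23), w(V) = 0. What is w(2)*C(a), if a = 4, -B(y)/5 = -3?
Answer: 0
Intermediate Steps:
B(y) = 15 (B(y) = -5*(-3) = 15)
f = 32/49 (f = -32/(-49) = -32*(-1/49) = 32/49 ≈ 0.65306)
C(v) = 32/735 (C(v) = (32/49)/15 = (32/49)*(1/15) = 32/735)
w(2)*C(a) = 0*(32/735) = 0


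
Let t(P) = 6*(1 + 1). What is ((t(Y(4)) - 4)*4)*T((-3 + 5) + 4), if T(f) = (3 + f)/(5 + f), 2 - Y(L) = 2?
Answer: 288/11 ≈ 26.182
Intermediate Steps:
Y(L) = 0 (Y(L) = 2 - 1*2 = 2 - 2 = 0)
t(P) = 12 (t(P) = 6*2 = 12)
T(f) = (3 + f)/(5 + f)
((t(Y(4)) - 4)*4)*T((-3 + 5) + 4) = ((12 - 4)*4)*((3 + ((-3 + 5) + 4))/(5 + ((-3 + 5) + 4))) = (8*4)*((3 + (2 + 4))/(5 + (2 + 4))) = 32*((3 + 6)/(5 + 6)) = 32*(9/11) = 288/11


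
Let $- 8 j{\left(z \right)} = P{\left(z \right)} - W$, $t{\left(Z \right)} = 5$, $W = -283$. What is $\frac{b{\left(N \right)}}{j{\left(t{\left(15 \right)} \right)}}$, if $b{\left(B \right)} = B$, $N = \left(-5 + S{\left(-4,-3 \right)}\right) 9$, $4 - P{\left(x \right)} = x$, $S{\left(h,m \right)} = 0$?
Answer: $\frac{60}{47} \approx 1.2766$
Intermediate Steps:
$P{\left(x \right)} = 4 - x$
$N = -45$ ($N = \left(-5 + 0\right) 9 = \left(-5\right) 9 = -45$)
$j{\left(z \right)} = - \frac{287}{8} + \frac{z}{8}$ ($j{\left(z \right)} = - \frac{\left(4 - z\right) - -283}{8} = - \frac{\left(4 - z\right) + 283}{8} = - \frac{287 - z}{8} = - \frac{287}{8} + \frac{z}{8}$)
$\frac{b{\left(N \right)}}{j{\left(t{\left(15 \right)} \right)}} = - \frac{45}{- \frac{287}{8} + \frac{1}{8} \cdot 5} = - \frac{45}{- \frac{287}{8} + \frac{5}{8}} = - \frac{45}{- \frac{141}{4}} = \left(-45\right) \left(- \frac{4}{141}\right) = \frac{60}{47}$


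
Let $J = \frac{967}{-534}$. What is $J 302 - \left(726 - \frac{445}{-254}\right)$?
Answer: $- \frac{86443001}{67818} \approx -1274.6$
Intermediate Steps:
$J = - \frac{967}{534}$ ($J = 967 \left(- \frac{1}{534}\right) = - \frac{967}{534} \approx -1.8109$)
$J 302 - \left(726 - \frac{445}{-254}\right) = \left(- \frac{967}{534}\right) 302 - \left(726 - \frac{445}{-254}\right) = - \frac{146017}{267} + \left(445 \left(- \frac{1}{254}\right) - 726\right) = - \frac{146017}{267} - \frac{184849}{254} = - \frac{86443001}{67818}$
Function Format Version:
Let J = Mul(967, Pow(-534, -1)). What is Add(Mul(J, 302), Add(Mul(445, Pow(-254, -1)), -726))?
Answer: Rational(-86443001, 67818) ≈ -1274.6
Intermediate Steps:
J = Rational(-967, 534) (J = Mul(967, Rational(-1, 534)) = Rational(-967, 534) ≈ -1.8109)
Add(Mul(J, 302), Add(Mul(445, Pow(-254, -1)), -726)) = Add(Mul(Rational(-967, 534), 302), Add(Mul(445, Pow(-254, -1)), -726)) = Add(Rational(-146017, 267), Add(Mul(445, Rational(-1, 254)), -726)) = Add(Rational(-146017, 267), Add(Rational(-445, 254), -726)) = Add(Rational(-146017, 267), Rational(-184849, 254)) = Rational(-86443001, 67818)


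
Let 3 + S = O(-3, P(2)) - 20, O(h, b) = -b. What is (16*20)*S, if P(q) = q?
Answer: -8000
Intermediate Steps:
S = -25 (S = -3 + (-1*2 - 20) = -3 + (-2 - 20) = -3 - 22 = -25)
(16*20)*S = (16*20)*(-25) = 320*(-25) = -8000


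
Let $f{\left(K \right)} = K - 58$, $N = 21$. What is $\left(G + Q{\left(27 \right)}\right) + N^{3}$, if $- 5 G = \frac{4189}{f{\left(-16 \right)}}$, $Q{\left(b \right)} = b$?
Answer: $\frac{3440749}{370} \approx 9299.3$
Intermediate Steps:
$f{\left(K \right)} = -58 + K$ ($f{\left(K \right)} = K - 58 = -58 + K$)
$G = \frac{4189}{370}$ ($G = - \frac{4189 \frac{1}{-58 - 16}}{5} = - \frac{4189 \frac{1}{-74}}{5} = - \frac{4189 \left(- \frac{1}{74}\right)}{5} = \left(- \frac{1}{5}\right) \left(- \frac{4189}{74}\right) = \frac{4189}{370} \approx 11.322$)
$\left(G + Q{\left(27 \right)}\right) + N^{3} = \left(\frac{4189}{370} + 27\right) + 21^{3} = \frac{14179}{370} + 9261 = \frac{3440749}{370}$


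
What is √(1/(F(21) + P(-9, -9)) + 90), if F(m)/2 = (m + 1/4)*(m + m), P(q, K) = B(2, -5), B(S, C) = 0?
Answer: √286762035/1785 ≈ 9.4869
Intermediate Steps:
P(q, K) = 0
F(m) = 4*m*(¼ + m) (F(m) = 2*((m + 1/4)*(m + m)) = 2*((m + 1*(¼))*(2*m)) = 2*((m + ¼)*(2*m)) = 2*((¼ + m)*(2*m)) = 2*(2*m*(¼ + m)) = 4*m*(¼ + m))
√(1/(F(21) + P(-9, -9)) + 90) = √(1/(21*(1 + 4*21) + 0) + 90) = √(1/(21*(1 + 84) + 0) + 90) = √(1/(21*85 + 0) + 90) = √(1/(1785 + 0) + 90) = √(1/1785 + 90) = √(160651/1785) = √286762035/1785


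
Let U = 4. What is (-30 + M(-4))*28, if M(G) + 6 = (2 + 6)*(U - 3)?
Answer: -784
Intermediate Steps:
M(G) = 2 (M(G) = -6 + (2 + 6)*(4 - 3) = -6 + 8*1 = -6 + 8 = 2)
(-30 + M(-4))*28 = (-30 + 2)*28 = -28*28 = -784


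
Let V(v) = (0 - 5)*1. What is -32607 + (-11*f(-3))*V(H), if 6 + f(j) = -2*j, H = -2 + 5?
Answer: -32607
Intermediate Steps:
H = 3
V(v) = -5 (V(v) = -5*1 = -5)
f(j) = -6 - 2*j
-32607 + (-11*f(-3))*V(H) = -32607 - 11*(-6 - 2*(-3))*(-5) = -32607 - 11*(-6 + 6)*(-5) = -32607 - 11*0*(-5) = -32607 + 0*(-5) = -32607 + 0 = -32607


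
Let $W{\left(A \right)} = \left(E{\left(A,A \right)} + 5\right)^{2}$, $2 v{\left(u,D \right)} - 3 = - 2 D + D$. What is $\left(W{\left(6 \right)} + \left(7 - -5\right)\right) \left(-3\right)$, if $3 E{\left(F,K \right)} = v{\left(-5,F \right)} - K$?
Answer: $- \frac{219}{4} \approx -54.75$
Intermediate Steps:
$v{\left(u,D \right)} = \frac{3}{2} - \frac{D}{2}$ ($v{\left(u,D \right)} = \frac{3}{2} + \frac{- 2 D + D}{2} = \frac{3}{2} + \frac{\left(-1\right) D}{2} = \frac{3}{2} - \frac{D}{2}$)
$E{\left(F,K \right)} = \frac{1}{2} - \frac{K}{3} - \frac{F}{6}$ ($E{\left(F,K \right)} = \frac{\left(\frac{3}{2} - \frac{F}{2}\right) - K}{3} = \frac{\frac{3}{2} - K - \frac{F}{2}}{3} = \frac{1}{2} - \frac{K}{3} - \frac{F}{6}$)
$W{\left(A \right)} = \left(\frac{11}{2} - \frac{A}{2}\right)^{2}$ ($W{\left(A \right)} = \left(\left(\frac{1}{2} - \frac{A}{3} - \frac{A}{6}\right) + 5\right)^{2} = \left(\left(\frac{1}{2} - \frac{A}{2}\right) + 5\right)^{2} = \left(\frac{11}{2} - \frac{A}{2}\right)^{2}$)
$\left(W{\left(6 \right)} + \left(7 - -5\right)\right) \left(-3\right) = \left(\frac{\left(11 - 6\right)^{2}}{4} + \left(7 - -5\right)\right) \left(-3\right) = \left(\frac{\left(11 - 6\right)^{2}}{4} + \left(7 + 5\right)\right) \left(-3\right) = \left(\frac{5^{2}}{4} + 12\right) \left(-3\right) = \left(\frac{1}{4} \cdot 25 + 12\right) \left(-3\right) = \left(\frac{25}{4} + 12\right) \left(-3\right) = \frac{73}{4} \left(-3\right) = - \frac{219}{4}$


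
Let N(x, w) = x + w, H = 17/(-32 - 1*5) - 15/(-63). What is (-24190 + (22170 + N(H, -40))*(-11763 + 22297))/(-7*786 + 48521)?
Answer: 181111627862/33425763 ≈ 5418.3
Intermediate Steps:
H = -172/777 (H = 17/(-32 - 5) - 15*(-1/63) = 17/(-37) + 5/21 = 17*(-1/37) + 5/21 = -17/37 + 5/21 = -172/777 ≈ -0.22136)
N(x, w) = w + x
(-24190 + (22170 + N(H, -40))*(-11763 + 22297))/(-7*786 + 48521) = (-24190 + (22170 + (-40 - 172/777))*(-11763 + 22297))/(-7*786 + 48521) = (-24190 + (22170 - 31252/777)*10534)/(-5502 + 48521) = (-24190 + (17194838/777)*10534)/43019 = (-24190 + 181130423492/777)*(1/43019) = (181111627862/777)*(1/43019) = 181111627862/33425763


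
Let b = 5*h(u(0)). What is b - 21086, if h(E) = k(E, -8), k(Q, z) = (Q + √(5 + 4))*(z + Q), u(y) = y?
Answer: -21206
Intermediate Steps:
k(Q, z) = (3 + Q)*(Q + z) (k(Q, z) = (Q + √9)*(Q + z) = (Q + 3)*(Q + z) = (3 + Q)*(Q + z))
h(E) = -24 + E² - 5*E (h(E) = E² + 3*E + 3*(-8) + E*(-8) = E² + 3*E - 24 - 8*E = -24 + E² - 5*E)
b = -120 (b = 5*(-24 + 0² - 5*0) = 5*(-24 + 0 + 0) = 5*(-24) = -120)
b - 21086 = -120 - 21086 = -21206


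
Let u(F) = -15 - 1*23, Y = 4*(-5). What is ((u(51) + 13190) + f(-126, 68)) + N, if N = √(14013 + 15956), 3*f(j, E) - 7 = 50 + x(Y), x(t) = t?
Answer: 39493/3 + √29969 ≈ 13337.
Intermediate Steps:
Y = -20
f(j, E) = 37/3 (f(j, E) = 7/3 + (50 - 20)/3 = 7/3 + (⅓)*30 = 7/3 + 10 = 37/3)
u(F) = -38 (u(F) = -15 - 23 = -38)
N = √29969 ≈ 173.12
((u(51) + 13190) + f(-126, 68)) + N = ((-38 + 13190) + 37/3) + √29969 = (13152 + 37/3) + √29969 = 39493/3 + √29969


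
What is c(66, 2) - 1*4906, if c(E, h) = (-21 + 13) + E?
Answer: -4848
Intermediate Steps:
c(E, h) = -8 + E
c(66, 2) - 1*4906 = (-8 + 66) - 1*4906 = 58 - 4906 = -4848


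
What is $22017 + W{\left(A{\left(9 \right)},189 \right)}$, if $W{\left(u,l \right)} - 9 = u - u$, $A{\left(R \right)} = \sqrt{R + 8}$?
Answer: $22026$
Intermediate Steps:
$A{\left(R \right)} = \sqrt{8 + R}$
$W{\left(u,l \right)} = 9$ ($W{\left(u,l \right)} = 9 + \left(u - u\right) = 9 + 0 = 9$)
$22017 + W{\left(A{\left(9 \right)},189 \right)} = 22017 + 9 = 22026$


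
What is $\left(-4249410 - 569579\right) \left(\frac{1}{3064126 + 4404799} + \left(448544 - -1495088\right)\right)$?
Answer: $- \frac{69956500156703227389}{7468925} \approx -9.3663 \cdot 10^{12}$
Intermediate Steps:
$\left(-4249410 - 569579\right) \left(\frac{1}{3064126 + 4404799} + \left(448544 - -1495088\right)\right) = - 4818989 \left(\frac{1}{7468925} + \left(448544 + 1495088\right)\right) = - 4818989 \left(\frac{1}{7468925} + 1943632\right) = \left(-4818989\right) \frac{14516841635601}{7468925} = - \frac{69956500156703227389}{7468925}$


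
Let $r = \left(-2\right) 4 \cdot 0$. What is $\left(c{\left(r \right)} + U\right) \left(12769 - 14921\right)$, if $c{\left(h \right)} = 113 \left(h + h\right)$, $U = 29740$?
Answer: $-64000480$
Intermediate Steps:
$r = 0$ ($r = \left(-8\right) 0 = 0$)
$c{\left(h \right)} = 226 h$ ($c{\left(h \right)} = 113 \cdot 2 h = 226 h$)
$\left(c{\left(r \right)} + U\right) \left(12769 - 14921\right) = \left(226 \cdot 0 + 29740\right) \left(12769 - 14921\right) = \left(0 + 29740\right) \left(-2152\right) = 29740 \left(-2152\right) = -64000480$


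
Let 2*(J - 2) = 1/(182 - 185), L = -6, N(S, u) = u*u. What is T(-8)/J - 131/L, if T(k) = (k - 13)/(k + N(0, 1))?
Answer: 1549/66 ≈ 23.470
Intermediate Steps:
N(S, u) = u²
J = 11/6 (J = 2 + 1/(2*(182 - 185)) = 2 + (½)/(-3) = 2 + (½)*(-⅓) = 2 - ⅙ = 11/6 ≈ 1.8333)
T(k) = (-13 + k)/(1 + k) (T(k) = (k - 13)/(k + 1²) = (-13 + k)/(k + 1) = (-13 + k)/(1 + k))
T(-8)/J - 131/L = ((-13 - 8)/(1 - 8))/(11/6) - 131/(-6) = (-21/(-7))*(6/11) - 131*(-⅙) = -⅐*(-21)*(6/11) + 131/6 = 3*(6/11) + 131/6 = 18/11 + 131/6 = 1549/66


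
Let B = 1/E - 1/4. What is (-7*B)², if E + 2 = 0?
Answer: 441/16 ≈ 27.563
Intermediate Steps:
E = -2 (E = -2 + 0 = -2)
B = -¾ (B = 1/(-2) - 1/4 = 1*(-½) - 1*¼ = -½ - ¼ = -¾ ≈ -0.75000)
(-7*B)² = (-7*(-¾))² = (21/4)² = 441/16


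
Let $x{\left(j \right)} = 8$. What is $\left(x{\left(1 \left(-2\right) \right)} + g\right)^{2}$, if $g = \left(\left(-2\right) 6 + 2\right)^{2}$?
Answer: $11664$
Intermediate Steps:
$g = 100$ ($g = \left(-12 + 2\right)^{2} = \left(-10\right)^{2} = 100$)
$\left(x{\left(1 \left(-2\right) \right)} + g\right)^{2} = \left(8 + 100\right)^{2} = 108^{2} = 11664$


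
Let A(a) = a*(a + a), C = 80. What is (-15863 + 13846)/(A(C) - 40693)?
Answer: 2017/27893 ≈ 0.072312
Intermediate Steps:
A(a) = 2*a² (A(a) = a*(2*a) = 2*a²)
(-15863 + 13846)/(A(C) - 40693) = (-15863 + 13846)/(2*80² - 40693) = -2017/(2*6400 - 40693) = -2017/(12800 - 40693) = -2017/(-27893) = -2017*(-1/27893) = 2017/27893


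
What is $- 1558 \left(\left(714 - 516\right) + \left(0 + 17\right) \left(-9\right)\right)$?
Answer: $-70110$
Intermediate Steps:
$- 1558 \left(\left(714 - 516\right) + \left(0 + 17\right) \left(-9\right)\right) = - 1558 \left(198 + 17 \left(-9\right)\right) = - 1558 \left(198 - 153\right) = \left(-1558\right) 45 = -70110$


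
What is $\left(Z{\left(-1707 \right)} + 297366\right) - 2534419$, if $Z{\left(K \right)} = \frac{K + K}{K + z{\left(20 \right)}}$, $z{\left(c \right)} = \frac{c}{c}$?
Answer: $- \frac{1908204502}{853} \approx -2.2371 \cdot 10^{6}$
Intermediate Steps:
$z{\left(c \right)} = 1$
$Z{\left(K \right)} = \frac{2 K}{1 + K}$ ($Z{\left(K \right)} = \frac{K + K}{K + 1} = \frac{2 K}{1 + K}$)
$\left(Z{\left(-1707 \right)} + 297366\right) - 2534419 = \left(2 \left(-1707\right) \frac{1}{1 - 1707} + 297366\right) - 2534419 = \left(2 \left(-1707\right) \frac{1}{-1706} + 297366\right) - 2534419 = \left(2 \left(-1707\right) \left(- \frac{1}{1706}\right) + 297366\right) - 2534419 = \left(\frac{1707}{853} + 297366\right) - 2534419 = \frac{253654905}{853} - 2534419 = - \frac{1908204502}{853}$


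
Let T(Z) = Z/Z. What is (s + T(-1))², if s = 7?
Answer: 64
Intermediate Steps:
T(Z) = 1
(s + T(-1))² = (7 + 1)² = 8² = 64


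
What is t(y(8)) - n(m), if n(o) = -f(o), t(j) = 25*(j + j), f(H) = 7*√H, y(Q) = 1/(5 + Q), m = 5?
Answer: 50/13 + 7*√5 ≈ 19.499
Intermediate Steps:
t(j) = 50*j (t(j) = 25*(2*j) = 50*j)
n(o) = -7*√o
t(y(8)) - n(m) = 50/(5 + 8) - (-7)*√5 = 50/13 + 7*√5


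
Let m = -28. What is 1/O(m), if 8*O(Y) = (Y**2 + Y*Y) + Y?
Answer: 2/385 ≈ 0.0051948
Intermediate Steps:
O(Y) = Y**2/4 + Y/8 (O(Y) = ((Y**2 + Y*Y) + Y)/8 = ((Y**2 + Y**2) + Y)/8 = (2*Y**2 + Y)/8 = (Y + 2*Y**2)/8 = Y**2/4 + Y/8)
1/O(m) = 1/((1/8)*(-28)*(1 + 2*(-28))) = 1/((1/8)*(-28)*(1 - 56)) = 1/((1/8)*(-28)*(-55)) = 1/(385/2) = 2/385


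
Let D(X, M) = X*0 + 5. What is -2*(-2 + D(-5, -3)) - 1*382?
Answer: -388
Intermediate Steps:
D(X, M) = 5 (D(X, M) = 0 + 5 = 5)
-2*(-2 + D(-5, -3)) - 1*382 = -2*(-2 + 5) - 1*382 = -2*3 - 382 = -6 - 382 = -388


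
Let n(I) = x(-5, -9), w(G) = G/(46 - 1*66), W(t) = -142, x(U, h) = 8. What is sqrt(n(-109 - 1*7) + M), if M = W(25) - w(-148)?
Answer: I*sqrt(3535)/5 ≈ 11.891*I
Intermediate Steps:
w(G) = -G/20 (w(G) = G/(46 - 66) = G/(-20) = G*(-1/20) = -G/20)
n(I) = 8
M = -747/5 (M = -142 - (-1)*(-148)/20 = -142 - 1*37/5 = -142 - 37/5 = -747/5 ≈ -149.40)
sqrt(n(-109 - 1*7) + M) = sqrt(8 - 747/5) = sqrt(-707/5) = I*sqrt(3535)/5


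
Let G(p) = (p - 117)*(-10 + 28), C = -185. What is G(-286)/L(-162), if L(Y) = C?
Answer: 7254/185 ≈ 39.211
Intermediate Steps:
L(Y) = -185
G(p) = -2106 + 18*p (G(p) = (-117 + p)*18 = -2106 + 18*p)
G(-286)/L(-162) = (-2106 + 18*(-286))/(-185) = (-2106 - 5148)*(-1/185) = -7254*(-1/185) = 7254/185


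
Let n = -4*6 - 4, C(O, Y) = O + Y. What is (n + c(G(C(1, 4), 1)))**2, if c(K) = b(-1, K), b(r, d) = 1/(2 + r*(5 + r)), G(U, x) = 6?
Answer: 3249/4 ≈ 812.25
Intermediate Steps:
n = -28 (n = -24 - 4 = -28)
c(K) = -1/2 (c(K) = 1/(2 + (-1)**2 + 5*(-1)) = 1/(2 + 1 - 5) = 1/(-2) = -1/2)
(n + c(G(C(1, 4), 1)))**2 = (-28 - 1/2)**2 = (-57/2)**2 = 3249/4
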